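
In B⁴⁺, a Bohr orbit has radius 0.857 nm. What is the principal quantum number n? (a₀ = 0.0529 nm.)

9

r_n = n²a₀/Z ⇒ n² = rZ/a₀ = 0.857 × 5 / 0.0529 ≈ 81.00
n = 9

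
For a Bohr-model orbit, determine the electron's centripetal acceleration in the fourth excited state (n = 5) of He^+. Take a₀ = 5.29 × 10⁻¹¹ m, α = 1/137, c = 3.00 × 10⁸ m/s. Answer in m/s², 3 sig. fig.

1.16 × 10²¹ m/s²

r = n²a₀/Z = 6.61 × 10⁻¹⁰ m, v = Zαc/n = 8.76 × 10⁵ m/s
a = v²/r = (8.76 × 10⁵)² / 6.61 × 10⁻¹⁰ = 1.16 × 10²¹ m/s²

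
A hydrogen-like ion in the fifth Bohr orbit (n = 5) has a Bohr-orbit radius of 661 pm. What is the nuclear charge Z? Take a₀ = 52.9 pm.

2

r_n = n²a₀/Z ⇒ Z = n²a₀/r = 5² × 52.9 / 661 ≈ 2.00
Z = 2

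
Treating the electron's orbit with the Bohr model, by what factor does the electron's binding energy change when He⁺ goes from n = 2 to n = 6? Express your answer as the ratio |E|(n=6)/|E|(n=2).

1/9

|E| ∝ Z^2 · n^-2; with Z fixed, |E| ∝ n^-2.
|E|(n=6)/|E|(n=2) = (6/2)^-2 = 1/9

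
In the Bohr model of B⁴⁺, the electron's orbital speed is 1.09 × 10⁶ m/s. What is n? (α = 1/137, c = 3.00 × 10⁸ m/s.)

v_n = Zαc/n ⇒ n = Zαc/v = 5 × 0.00730 × 3.00 × 10⁸ / 1.09 × 10⁶ ≈ 10.04
n = 10

10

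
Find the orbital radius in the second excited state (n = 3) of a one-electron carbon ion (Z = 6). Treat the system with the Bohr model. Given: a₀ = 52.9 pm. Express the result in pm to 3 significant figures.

79.3 pm

r_n = n²a₀/Z = 3² × 52.9 / 6
    = 9 × 52.9 / 6 = 79.3 pm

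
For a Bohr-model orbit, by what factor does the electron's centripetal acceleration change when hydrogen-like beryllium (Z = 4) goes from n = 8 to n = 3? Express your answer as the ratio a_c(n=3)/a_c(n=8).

4096/81

a_c ∝ Z^3 · n^-4; with Z fixed, a_c ∝ n^-4.
a_c(n=3)/a_c(n=8) = (3/8)^-4 = 4096/81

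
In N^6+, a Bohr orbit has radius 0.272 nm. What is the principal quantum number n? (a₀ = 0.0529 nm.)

r_n = n²a₀/Z ⇒ n² = rZ/a₀ = 0.272 × 7 / 0.0529 ≈ 35.99
n = 6

6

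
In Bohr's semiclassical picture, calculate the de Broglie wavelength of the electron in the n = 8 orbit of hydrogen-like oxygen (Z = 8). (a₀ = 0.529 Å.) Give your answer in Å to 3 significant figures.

The Bohr quantisation condition is nλ = 2πr_n.
r_n = n²a₀/Z = 4.23 Å
λ = 2πr_n/n = 2π·4.23/8 = 3.32 Å

3.32 Å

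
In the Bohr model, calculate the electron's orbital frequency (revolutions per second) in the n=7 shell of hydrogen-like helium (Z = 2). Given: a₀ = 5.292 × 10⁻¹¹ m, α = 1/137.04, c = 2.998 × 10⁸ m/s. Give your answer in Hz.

r = n²a₀/Z = 1.297 × 10⁻⁹ m, v = Zαc/n = 6.251 × 10⁵ m/s
f = v/(2πr) = 7.673 × 10¹³ Hz

7.673 × 10¹³ Hz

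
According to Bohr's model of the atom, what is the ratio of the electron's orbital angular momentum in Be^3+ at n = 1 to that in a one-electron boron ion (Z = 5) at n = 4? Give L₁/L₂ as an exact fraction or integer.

L = nℏ is independent of Z.
L₁/L₂ = n₁/n₂ = 1/4 = 1/4

1/4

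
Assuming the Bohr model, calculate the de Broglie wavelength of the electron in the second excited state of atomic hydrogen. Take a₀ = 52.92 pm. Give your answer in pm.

997.5 pm

The Bohr quantisation condition is nλ = 2πr_n.
r_n = n²a₀/Z = 476.3 pm
λ = 2πr_n/n = 2π·476.3/3 = 997.5 pm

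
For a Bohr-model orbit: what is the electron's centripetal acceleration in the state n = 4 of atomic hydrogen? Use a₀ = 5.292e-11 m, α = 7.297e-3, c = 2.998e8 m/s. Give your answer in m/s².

r = n²a₀/Z = 8.467e-10 m, v = Zαc/n = 5.469e5 m/s
a = v²/r = (5.469e5)² / 8.467e-10 = 3.533e20 m/s²

3.533e20 m/s²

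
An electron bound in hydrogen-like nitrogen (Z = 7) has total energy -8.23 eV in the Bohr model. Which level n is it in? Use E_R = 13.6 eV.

E_n = −E_R Z²/n² ⇒ n² = E_R Z²/(−E_n) = 13.6 × 7² / 8.23 ≈ 80.97
n = 9

9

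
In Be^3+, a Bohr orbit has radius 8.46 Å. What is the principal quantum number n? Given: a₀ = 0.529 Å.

8

r_n = n²a₀/Z ⇒ n² = rZ/a₀ = 8.46 × 4 / 0.529 ≈ 63.97
n = 8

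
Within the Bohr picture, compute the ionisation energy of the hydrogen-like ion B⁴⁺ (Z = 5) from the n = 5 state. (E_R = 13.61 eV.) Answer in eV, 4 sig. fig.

E_n = −E_R·Z²/n² = −13.61 × 5²/5² eV = -13.61 eV
Ionisation energy = −E_n = 13.61 eV

13.61 eV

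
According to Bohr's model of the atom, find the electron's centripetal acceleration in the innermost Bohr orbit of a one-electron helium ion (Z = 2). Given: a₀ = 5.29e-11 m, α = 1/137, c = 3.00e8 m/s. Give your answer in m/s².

r = n²a₀/Z = 2.65e-11 m, v = Zαc/n = 4.38e6 m/s
a = v²/r = (4.38e6)² / 2.65e-11 = 7.25e23 m/s²

7.25e23 m/s²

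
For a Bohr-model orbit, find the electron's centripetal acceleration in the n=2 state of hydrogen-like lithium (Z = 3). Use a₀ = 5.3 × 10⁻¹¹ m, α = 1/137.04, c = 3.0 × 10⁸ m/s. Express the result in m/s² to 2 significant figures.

r = n²a₀/Z = 7.1 × 10⁻¹¹ m, v = Zαc/n = 3.3 × 10⁶ m/s
a = v²/r = (3.3 × 10⁶)² / 7.1 × 10⁻¹¹ = 1.5 × 10²³ m/s²

1.5 × 10²³ m/s²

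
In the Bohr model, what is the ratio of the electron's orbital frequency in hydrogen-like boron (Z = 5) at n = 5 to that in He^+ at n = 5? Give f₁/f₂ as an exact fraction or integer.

25/4

f ∝ Z^2 · n^-3
f₁/f₂ = (5/2)^2 · (5/5)^-3 = 25/4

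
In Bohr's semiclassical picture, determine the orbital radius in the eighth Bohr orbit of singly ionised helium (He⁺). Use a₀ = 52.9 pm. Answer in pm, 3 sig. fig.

r_n = n²a₀/Z = 8² × 52.9 / 2
    = 64 × 52.9 / 2 = 1690 pm

1690 pm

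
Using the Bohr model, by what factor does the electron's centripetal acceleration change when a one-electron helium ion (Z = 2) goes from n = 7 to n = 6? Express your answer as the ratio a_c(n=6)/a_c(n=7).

2401/1296

a_c ∝ Z^3 · n^-4; with Z fixed, a_c ∝ n^-4.
a_c(n=6)/a_c(n=7) = (6/7)^-4 = 2401/1296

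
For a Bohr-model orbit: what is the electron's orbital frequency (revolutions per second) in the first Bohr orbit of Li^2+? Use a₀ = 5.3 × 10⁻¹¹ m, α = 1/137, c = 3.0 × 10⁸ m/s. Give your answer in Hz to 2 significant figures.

5.9 × 10¹⁶ Hz

r = n²a₀/Z = 1.8 × 10⁻¹¹ m, v = Zαc/n = 6.6 × 10⁶ m/s
f = v/(2πr) = 5.9 × 10¹⁶ Hz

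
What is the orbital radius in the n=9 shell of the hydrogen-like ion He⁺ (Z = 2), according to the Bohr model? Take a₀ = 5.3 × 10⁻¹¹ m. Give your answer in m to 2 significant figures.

2.1 × 10⁻⁹ m

r_n = n²a₀/Z = 9² × 5.3 × 10⁻¹¹ / 2
    = 81 × 5.3 × 10⁻¹¹ / 2 = 2.1 × 10⁻⁹ m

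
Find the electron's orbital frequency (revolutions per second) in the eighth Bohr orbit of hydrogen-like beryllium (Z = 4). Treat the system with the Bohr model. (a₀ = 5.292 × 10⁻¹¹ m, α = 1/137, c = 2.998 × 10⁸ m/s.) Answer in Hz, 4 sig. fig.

2.057 × 10¹⁴ Hz

r = n²a₀/Z = 8.467 × 10⁻¹⁰ m, v = Zαc/n = 1.094 × 10⁶ m/s
f = v/(2πr) = 2.057 × 10¹⁴ Hz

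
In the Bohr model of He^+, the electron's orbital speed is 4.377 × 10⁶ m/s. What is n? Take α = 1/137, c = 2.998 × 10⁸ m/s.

v_n = Zαc/n ⇒ n = Zαc/v = 2 × 0.007299 × 2.998 × 10⁸ / 4.377 × 10⁶ ≈ 1.00
n = 1

1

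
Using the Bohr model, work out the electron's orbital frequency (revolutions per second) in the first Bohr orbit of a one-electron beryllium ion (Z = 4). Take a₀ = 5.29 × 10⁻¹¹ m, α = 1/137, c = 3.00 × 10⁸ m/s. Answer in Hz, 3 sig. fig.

r = n²a₀/Z = 1.32 × 10⁻¹¹ m, v = Zαc/n = 8.76 × 10⁶ m/s
f = v/(2πr) = 1.05 × 10¹⁷ Hz

1.05 × 10¹⁷ Hz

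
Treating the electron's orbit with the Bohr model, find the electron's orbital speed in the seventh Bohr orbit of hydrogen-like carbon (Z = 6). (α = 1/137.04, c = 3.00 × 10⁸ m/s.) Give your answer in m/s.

v_n = Zαc/n = 6 × 0.00730 × 3.00 × 10⁸ / 7
    = 1.88 × 10⁶ m/s

1.88 × 10⁶ m/s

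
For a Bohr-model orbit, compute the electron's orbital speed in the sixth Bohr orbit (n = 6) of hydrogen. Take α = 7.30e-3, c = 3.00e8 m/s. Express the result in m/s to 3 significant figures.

v_n = Zαc/n = 1 × 0.00730 × 3.00e8 / 6
    = 3.65e5 m/s

3.65e5 m/s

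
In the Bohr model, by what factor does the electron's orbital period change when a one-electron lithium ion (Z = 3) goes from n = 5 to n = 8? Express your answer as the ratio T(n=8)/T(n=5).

512/125

T ∝ Z^-2 · n^3; with Z fixed, T ∝ n^3.
T(n=8)/T(n=5) = (8/5)^3 = 512/125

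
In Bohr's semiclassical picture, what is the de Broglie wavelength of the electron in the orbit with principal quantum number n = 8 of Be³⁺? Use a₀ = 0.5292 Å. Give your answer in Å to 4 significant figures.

6.650 Å

The Bohr quantisation condition is nλ = 2πr_n.
r_n = n²a₀/Z = 8.467 Å
λ = 2πr_n/n = 2π·8.467/8 = 6.650 Å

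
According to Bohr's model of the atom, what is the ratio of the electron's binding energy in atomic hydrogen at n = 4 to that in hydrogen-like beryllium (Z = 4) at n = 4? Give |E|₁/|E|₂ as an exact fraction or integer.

|E| ∝ Z^2 · n^-2
|E|₁/|E|₂ = (1/4)^2 · (4/4)^-2 = 1/16

1/16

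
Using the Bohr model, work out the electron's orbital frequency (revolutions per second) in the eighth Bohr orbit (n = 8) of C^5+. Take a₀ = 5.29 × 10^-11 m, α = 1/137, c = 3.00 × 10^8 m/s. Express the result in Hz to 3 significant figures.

r = n²a₀/Z = 5.64 × 10^-10 m, v = Zαc/n = 1.64 × 10^6 m/s
f = v/(2πr) = 4.63 × 10^14 Hz

4.63 × 10^14 Hz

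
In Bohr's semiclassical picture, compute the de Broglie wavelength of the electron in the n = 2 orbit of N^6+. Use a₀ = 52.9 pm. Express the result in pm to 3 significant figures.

95.0 pm

The Bohr quantisation condition is nλ = 2πr_n.
r_n = n²a₀/Z = 30.2 pm
λ = 2πr_n/n = 2π·30.2/2 = 95.0 pm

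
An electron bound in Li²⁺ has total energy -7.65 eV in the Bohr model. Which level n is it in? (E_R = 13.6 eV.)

E_n = −E_R Z²/n² ⇒ n² = E_R Z²/(−E_n) = 13.6 × 3² / 7.65 ≈ 16.00
n = 4

4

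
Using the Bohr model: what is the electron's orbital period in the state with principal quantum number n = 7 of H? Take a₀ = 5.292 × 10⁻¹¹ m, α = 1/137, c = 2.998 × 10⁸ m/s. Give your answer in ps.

r = n²a₀/Z = 7²·5.292 × 10⁻¹¹/1 = 2.593 × 10⁻⁹ m
v = Zαc/n = 1·0.007299·2.998 × 10⁸/7 = 3.126 × 10⁵ m/s
T = 2πr/v = 5.212 × 10⁻¹⁴ s = 0.05212 ps

0.05212 ps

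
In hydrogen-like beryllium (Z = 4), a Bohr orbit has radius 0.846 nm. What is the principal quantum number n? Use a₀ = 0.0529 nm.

8

r_n = n²a₀/Z ⇒ n² = rZ/a₀ = 0.846 × 4 / 0.0529 ≈ 63.97
n = 8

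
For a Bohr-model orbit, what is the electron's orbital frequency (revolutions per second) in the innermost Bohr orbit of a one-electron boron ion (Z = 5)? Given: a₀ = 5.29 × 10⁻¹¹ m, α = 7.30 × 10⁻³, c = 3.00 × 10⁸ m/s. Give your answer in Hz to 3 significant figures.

r = n²a₀/Z = 1.06 × 10⁻¹¹ m, v = Zαc/n = 1.09 × 10⁷ m/s
f = v/(2πr) = 1.65 × 10¹⁷ Hz

1.65 × 10¹⁷ Hz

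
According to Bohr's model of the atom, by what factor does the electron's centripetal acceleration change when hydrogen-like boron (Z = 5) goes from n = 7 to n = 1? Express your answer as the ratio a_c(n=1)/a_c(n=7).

a_c ∝ Z^3 · n^-4; with Z fixed, a_c ∝ n^-4.
a_c(n=1)/a_c(n=7) = (1/7)^-4 = 2401

2401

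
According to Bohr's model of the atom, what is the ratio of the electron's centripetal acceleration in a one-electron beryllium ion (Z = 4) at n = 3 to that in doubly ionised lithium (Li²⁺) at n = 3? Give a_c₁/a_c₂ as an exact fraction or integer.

64/27

a_c ∝ Z^3 · n^-4
a_c₁/a_c₂ = (4/3)^3 · (3/3)^-4 = 64/27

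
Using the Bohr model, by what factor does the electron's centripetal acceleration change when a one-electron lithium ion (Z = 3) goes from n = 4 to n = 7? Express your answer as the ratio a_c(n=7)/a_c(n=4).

a_c ∝ Z^3 · n^-4; with Z fixed, a_c ∝ n^-4.
a_c(n=7)/a_c(n=4) = (7/4)^-4 = 256/2401

256/2401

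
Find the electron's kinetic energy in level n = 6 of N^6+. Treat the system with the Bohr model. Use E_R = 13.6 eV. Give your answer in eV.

For a Coulomb orbit the virial theorem gives K = −E_n.
E_n = −E_R·Z²/n², so K = E_R·Z²/n² = 13.6 × 7²/6² = 18.5 eV

18.5 eV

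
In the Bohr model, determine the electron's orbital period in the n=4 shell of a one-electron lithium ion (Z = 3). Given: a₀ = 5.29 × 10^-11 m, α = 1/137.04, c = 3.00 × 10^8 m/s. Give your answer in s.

1.08 × 10^-15 s

r = n²a₀/Z = 4²·5.29 × 10^-11/3 = 2.82 × 10^-10 m
v = Zαc/n = 3·0.00730·3.00 × 10^8/4 = 1.64 × 10^6 m/s
T = 2πr/v = 1.08 × 10^-15 s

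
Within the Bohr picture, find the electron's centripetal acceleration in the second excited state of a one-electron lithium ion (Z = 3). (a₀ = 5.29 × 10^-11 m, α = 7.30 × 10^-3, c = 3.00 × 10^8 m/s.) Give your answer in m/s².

r = n²a₀/Z = 1.59 × 10^-10 m, v = Zαc/n = 2.19 × 10^6 m/s
a = v²/r = (2.19 × 10^6)² / 1.59 × 10^-10 = 3.02 × 10^22 m/s²

3.02 × 10^22 m/s²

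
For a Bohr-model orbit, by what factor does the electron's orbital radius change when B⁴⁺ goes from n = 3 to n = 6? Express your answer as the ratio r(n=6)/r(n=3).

4

r ∝ Z^-1 · n^2; with Z fixed, r ∝ n^2.
r(n=6)/r(n=3) = (6/3)^2 = 4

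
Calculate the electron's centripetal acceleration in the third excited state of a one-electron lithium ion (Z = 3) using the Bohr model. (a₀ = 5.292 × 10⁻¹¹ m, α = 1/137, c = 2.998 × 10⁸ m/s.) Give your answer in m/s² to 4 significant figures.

9.544 × 10²¹ m/s²

r = n²a₀/Z = 2.822 × 10⁻¹⁰ m, v = Zαc/n = 1.641 × 10⁶ m/s
a = v²/r = (1.641 × 10⁶)² / 2.822 × 10⁻¹⁰ = 9.544 × 10²¹ m/s²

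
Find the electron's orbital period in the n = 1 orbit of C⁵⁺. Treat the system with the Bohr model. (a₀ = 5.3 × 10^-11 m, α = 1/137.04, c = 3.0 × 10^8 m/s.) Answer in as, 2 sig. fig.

r = n²a₀/Z = 1²·5.3 × 10^-11/6 = 8.8 × 10^-12 m
v = Zαc/n = 6·0.0073·3.0 × 10^8/1 = 1.3 × 10^7 m/s
T = 2πr/v = 4.2 × 10^-18 s = 4.2 as

4.2 as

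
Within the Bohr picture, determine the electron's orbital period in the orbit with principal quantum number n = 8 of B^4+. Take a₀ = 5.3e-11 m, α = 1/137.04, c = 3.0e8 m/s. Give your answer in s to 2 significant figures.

3.1e-15 s

r = n²a₀/Z = 8²·5.3e-11/5 = 6.8e-10 m
v = Zαc/n = 5·0.0073·3.0e8/8 = 1.4e6 m/s
T = 2πr/v = 3.1e-15 s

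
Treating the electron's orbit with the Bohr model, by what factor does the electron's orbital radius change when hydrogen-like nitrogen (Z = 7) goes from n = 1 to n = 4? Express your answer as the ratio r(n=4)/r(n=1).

r ∝ Z^-1 · n^2; with Z fixed, r ∝ n^2.
r(n=4)/r(n=1) = (4/1)^2 = 16

16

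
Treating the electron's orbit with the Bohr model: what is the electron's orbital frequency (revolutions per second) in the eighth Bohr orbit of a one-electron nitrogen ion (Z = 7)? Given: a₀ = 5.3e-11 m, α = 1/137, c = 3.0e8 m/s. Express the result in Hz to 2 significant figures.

6.3e14 Hz

r = n²a₀/Z = 4.8e-10 m, v = Zαc/n = 1.9e6 m/s
f = v/(2πr) = 6.3e14 Hz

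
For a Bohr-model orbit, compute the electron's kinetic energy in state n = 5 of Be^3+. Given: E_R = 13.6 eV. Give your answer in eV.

For a Coulomb orbit the virial theorem gives K = −E_n.
E_n = −E_R·Z²/n², so K = E_R·Z²/n² = 13.6 × 4²/5² = 8.70 eV

8.70 eV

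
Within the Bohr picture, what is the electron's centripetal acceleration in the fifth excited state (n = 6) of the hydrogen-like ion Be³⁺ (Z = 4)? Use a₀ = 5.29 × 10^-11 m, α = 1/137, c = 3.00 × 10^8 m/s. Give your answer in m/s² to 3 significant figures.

4.48 × 10^21 m/s²

r = n²a₀/Z = 4.76 × 10^-10 m, v = Zαc/n = 1.46 × 10^6 m/s
a = v²/r = (1.46 × 10^6)² / 4.76 × 10^-10 = 4.48 × 10^21 m/s²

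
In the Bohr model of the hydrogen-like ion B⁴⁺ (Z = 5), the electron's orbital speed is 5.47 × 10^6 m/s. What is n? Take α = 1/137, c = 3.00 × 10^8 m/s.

v_n = Zαc/n ⇒ n = Zαc/v = 5 × 0.00730 × 3.00 × 10^8 / 5.47 × 10^6 ≈ 2.00
n = 2

2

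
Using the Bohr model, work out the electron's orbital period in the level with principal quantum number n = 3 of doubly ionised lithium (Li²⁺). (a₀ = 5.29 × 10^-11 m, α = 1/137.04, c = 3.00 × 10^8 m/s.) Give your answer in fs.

r = n²a₀/Z = 3²·5.29 × 10^-11/3 = 1.59 × 10^-10 m
v = Zαc/n = 3·0.00730·3.00 × 10^8/3 = 2.19 × 10^6 m/s
T = 2πr/v = 4.55 × 10^-16 s = 0.455 fs

0.455 fs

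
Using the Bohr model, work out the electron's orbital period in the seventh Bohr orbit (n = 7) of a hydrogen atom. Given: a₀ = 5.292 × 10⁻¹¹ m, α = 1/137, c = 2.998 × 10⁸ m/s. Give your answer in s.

5.212 × 10⁻¹⁴ s

r = n²a₀/Z = 7²·5.292 × 10⁻¹¹/1 = 2.593 × 10⁻⁹ m
v = Zαc/n = 1·0.007299·2.998 × 10⁸/7 = 3.126 × 10⁵ m/s
T = 2πr/v = 5.212 × 10⁻¹⁴ s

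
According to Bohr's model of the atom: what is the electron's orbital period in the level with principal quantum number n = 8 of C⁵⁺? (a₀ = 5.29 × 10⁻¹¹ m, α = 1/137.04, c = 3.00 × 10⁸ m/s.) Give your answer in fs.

r = n²a₀/Z = 8²·5.29 × 10⁻¹¹/6 = 5.64 × 10⁻¹⁰ m
v = Zαc/n = 6·0.00730·3.00 × 10⁸/8 = 1.64 × 10⁶ m/s
T = 2πr/v = 2.16 × 10⁻¹⁵ s = 2.16 fs

2.16 fs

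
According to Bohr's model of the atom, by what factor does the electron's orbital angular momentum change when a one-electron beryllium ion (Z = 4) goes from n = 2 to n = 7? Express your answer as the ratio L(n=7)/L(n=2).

7/2

L = nℏ depends only on n, so L ∝ n.
L(n=7)/L(n=2) = (7/2)^1 = 7/2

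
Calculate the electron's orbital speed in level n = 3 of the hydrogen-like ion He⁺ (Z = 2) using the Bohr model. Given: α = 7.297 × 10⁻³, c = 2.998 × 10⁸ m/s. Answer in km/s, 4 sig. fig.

v_n = Zαc/n = 2 × 0.007297 × 2.998 × 10⁸ / 3
    = 1458 km/s

1458 km/s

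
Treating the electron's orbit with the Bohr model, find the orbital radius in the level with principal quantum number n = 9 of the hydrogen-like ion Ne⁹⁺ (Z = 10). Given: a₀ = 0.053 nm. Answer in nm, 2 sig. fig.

r_n = n²a₀/Z = 9² × 0.053 / 10
    = 81 × 0.053 / 10 = 0.43 nm

0.43 nm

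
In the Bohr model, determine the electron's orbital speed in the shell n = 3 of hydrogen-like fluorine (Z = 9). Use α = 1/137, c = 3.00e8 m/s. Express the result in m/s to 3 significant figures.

v_n = Zαc/n = 9 × 0.00730 × 3.00e8 / 3
    = 6.57e6 m/s

6.57e6 m/s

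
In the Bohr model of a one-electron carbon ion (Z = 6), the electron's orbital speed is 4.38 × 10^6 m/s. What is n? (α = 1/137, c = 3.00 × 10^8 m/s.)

v_n = Zαc/n ⇒ n = Zαc/v = 6 × 0.00730 × 3.00 × 10^8 / 4.38 × 10^6 ≈ 3.00
n = 3

3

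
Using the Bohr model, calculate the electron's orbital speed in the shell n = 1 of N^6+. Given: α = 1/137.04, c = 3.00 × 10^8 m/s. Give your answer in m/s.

v_n = Zαc/n = 7 × 0.00730 × 3.00 × 10^8 / 1
    = 1.53 × 10^7 m/s

1.53 × 10^7 m/s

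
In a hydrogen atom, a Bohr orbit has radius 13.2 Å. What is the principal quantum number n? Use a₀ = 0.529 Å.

r_n = n²a₀/Z ⇒ n² = rZ/a₀ = 13.2 × 1 / 0.529 ≈ 24.95
n = 5

5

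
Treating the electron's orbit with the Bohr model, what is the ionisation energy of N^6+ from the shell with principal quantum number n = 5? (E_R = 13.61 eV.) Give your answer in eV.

26.68 eV

E_n = −E_R·Z²/n² = −13.61 × 7²/5² eV = -26.68 eV
Ionisation energy = −E_n = 26.68 eV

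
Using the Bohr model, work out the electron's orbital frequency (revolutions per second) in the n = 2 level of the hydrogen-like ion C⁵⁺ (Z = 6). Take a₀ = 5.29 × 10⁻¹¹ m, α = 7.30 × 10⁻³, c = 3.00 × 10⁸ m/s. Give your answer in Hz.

2.96 × 10¹⁶ Hz

r = n²a₀/Z = 3.53 × 10⁻¹¹ m, v = Zαc/n = 6.57 × 10⁶ m/s
f = v/(2πr) = 2.96 × 10¹⁶ Hz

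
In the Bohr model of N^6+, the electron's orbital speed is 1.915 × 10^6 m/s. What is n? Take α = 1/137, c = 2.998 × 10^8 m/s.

v_n = Zαc/n ⇒ n = Zαc/v = 7 × 0.007299 × 2.998 × 10^8 / 1.915 × 10^6 ≈ 8.00
n = 8

8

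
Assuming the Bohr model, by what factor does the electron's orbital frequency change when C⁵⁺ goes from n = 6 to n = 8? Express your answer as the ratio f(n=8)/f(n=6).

f ∝ Z^2 · n^-3; with Z fixed, f ∝ n^-3.
f(n=8)/f(n=6) = (8/6)^-3 = 27/64

27/64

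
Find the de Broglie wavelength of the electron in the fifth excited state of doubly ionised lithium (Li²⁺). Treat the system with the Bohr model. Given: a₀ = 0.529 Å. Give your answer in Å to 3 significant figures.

The Bohr quantisation condition is nλ = 2πr_n.
r_n = n²a₀/Z = 6.35 Å
λ = 2πr_n/n = 2π·6.35/6 = 6.65 Å

6.65 Å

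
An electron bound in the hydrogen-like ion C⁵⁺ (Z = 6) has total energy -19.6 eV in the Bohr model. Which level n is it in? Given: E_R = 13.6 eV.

E_n = −E_R Z²/n² ⇒ n² = E_R Z²/(−E_n) = 13.6 × 6² / 19.6 ≈ 24.98
n = 5

5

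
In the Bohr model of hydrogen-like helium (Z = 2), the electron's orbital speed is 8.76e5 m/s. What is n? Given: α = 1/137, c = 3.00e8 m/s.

5

v_n = Zαc/n ⇒ n = Zαc/v = 2 × 0.00730 × 3.00e8 / 8.76e5 ≈ 5.00
n = 5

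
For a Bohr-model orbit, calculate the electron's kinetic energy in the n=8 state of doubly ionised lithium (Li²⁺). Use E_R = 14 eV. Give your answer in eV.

2.0 eV

For a Coulomb orbit the virial theorem gives K = −E_n.
E_n = −E_R·Z²/n², so K = E_R·Z²/n² = 14 × 3²/8² = 2.0 eV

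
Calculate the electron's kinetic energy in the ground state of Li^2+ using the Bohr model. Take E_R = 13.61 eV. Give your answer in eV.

122.5 eV

For a Coulomb orbit the virial theorem gives K = −E_n.
E_n = −E_R·Z²/n², so K = E_R·Z²/n² = 13.61 × 3²/1² = 122.5 eV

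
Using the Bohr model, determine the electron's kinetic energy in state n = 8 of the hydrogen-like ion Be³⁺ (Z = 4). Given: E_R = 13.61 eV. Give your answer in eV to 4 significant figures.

3.402 eV

For a Coulomb orbit the virial theorem gives K = −E_n.
E_n = −E_R·Z²/n², so K = E_R·Z²/n² = 13.61 × 4²/8² = 3.402 eV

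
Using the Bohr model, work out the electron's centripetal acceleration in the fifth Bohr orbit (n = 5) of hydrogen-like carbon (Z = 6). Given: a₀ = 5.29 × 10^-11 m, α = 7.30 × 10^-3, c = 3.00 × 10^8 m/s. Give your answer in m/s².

3.13 × 10^22 m/s²

r = n²a₀/Z = 2.20 × 10^-10 m, v = Zαc/n = 2.63 × 10^6 m/s
a = v²/r = (2.63 × 10^6)² / 2.20 × 10^-10 = 3.13 × 10^22 m/s²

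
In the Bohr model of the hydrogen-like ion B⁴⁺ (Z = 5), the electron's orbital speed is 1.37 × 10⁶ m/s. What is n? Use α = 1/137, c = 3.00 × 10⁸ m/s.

8

v_n = Zαc/n ⇒ n = Zαc/v = 5 × 0.00730 × 3.00 × 10⁸ / 1.37 × 10⁶ ≈ 7.99
n = 8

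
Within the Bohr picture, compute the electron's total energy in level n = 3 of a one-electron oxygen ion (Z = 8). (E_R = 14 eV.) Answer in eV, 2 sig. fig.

-100 eV

E_n = −E_R·Z²/n² = −14 × 8²/3² = -100 eV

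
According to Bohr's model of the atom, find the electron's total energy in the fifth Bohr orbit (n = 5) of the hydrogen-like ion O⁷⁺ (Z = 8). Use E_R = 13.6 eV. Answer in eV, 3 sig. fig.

E_n = −E_R·Z²/n² = −13.6 × 8²/5² = -34.8 eV

-34.8 eV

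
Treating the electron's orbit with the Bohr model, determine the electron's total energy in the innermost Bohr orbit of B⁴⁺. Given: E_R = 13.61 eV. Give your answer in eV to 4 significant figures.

E_n = −E_R·Z²/n² = −13.61 × 5²/1² = -340.2 eV

-340.2 eV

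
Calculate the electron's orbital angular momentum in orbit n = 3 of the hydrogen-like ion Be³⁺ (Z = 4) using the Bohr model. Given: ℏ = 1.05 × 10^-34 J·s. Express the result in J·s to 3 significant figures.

3.15 × 10^-34 J·s

L_n = nℏ = 3 × 1.05 × 10^-34 = 3.15 × 10^-34 J·s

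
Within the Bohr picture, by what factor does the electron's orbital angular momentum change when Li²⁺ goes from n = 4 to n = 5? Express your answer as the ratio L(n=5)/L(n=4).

5/4

L = nℏ depends only on n, so L ∝ n.
L(n=5)/L(n=4) = (5/4)^1 = 5/4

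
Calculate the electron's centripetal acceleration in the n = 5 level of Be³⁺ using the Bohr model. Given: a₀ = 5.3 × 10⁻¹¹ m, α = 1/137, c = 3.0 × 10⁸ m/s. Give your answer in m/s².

r = n²a₀/Z = 3.3 × 10⁻¹⁰ m, v = Zαc/n = 1.8 × 10⁶ m/s
a = v²/r = (1.8 × 10⁶)² / 3.3 × 10⁻¹⁰ = 9.3 × 10²¹ m/s²

9.3 × 10²¹ m/s²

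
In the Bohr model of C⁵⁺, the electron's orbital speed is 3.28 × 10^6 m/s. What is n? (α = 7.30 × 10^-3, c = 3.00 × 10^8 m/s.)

v_n = Zαc/n ⇒ n = Zαc/v = 6 × 0.00730 × 3.00 × 10^8 / 3.28 × 10^6 ≈ 4.01
n = 4

4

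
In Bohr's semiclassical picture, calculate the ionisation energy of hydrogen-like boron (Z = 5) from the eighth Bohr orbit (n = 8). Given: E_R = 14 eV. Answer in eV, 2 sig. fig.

E_n = −E_R·Z²/n² = −14 × 5²/8² eV = -5.5 eV
Ionisation energy = −E_n = 5.5 eV

5.5 eV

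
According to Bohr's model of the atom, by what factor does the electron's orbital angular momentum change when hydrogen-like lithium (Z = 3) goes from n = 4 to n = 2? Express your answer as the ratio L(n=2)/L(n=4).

1/2

L = nℏ depends only on n, so L ∝ n.
L(n=2)/L(n=4) = (2/4)^1 = 1/2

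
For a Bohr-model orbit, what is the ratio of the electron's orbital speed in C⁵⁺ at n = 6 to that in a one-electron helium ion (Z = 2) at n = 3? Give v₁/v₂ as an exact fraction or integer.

v ∝ Z^1 · n^-1
v₁/v₂ = (6/2)^1 · (6/3)^-1 = 3/2

3/2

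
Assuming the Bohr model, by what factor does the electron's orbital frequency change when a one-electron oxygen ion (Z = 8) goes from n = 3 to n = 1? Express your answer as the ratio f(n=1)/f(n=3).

f ∝ Z^2 · n^-3; with Z fixed, f ∝ n^-3.
f(n=1)/f(n=3) = (1/3)^-3 = 27

27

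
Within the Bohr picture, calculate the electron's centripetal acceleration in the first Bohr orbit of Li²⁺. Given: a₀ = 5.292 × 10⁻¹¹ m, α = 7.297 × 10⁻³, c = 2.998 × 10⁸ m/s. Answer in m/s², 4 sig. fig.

r = n²a₀/Z = 1.764 × 10⁻¹¹ m, v = Zαc/n = 6.563 × 10⁶ m/s
a = v²/r = (6.563 × 10⁶)² / 1.764 × 10⁻¹¹ = 2.442 × 10²⁴ m/s²

2.442 × 10²⁴ m/s²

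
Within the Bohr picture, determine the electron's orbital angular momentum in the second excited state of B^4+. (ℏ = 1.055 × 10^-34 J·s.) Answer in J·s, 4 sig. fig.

L_n = nℏ = 3 × 1.055 × 10^-34 = 3.165 × 10^-34 J·s

3.165 × 10^-34 J·s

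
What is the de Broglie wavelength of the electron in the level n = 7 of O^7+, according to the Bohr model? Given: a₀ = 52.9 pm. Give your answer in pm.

The Bohr quantisation condition is nλ = 2πr_n.
r_n = n²a₀/Z = 324 pm
λ = 2πr_n/n = 2π·324/7 = 291 pm

291 pm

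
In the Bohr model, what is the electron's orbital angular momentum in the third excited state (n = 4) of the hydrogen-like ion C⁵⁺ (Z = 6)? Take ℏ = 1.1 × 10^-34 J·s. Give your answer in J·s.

4.4 × 10^-34 J·s

L_n = nℏ = 4 × 1.1 × 10^-34 = 4.4 × 10^-34 J·s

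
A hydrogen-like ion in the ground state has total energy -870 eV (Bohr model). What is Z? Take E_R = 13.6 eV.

E_n = −E_R Z²/n² ⇒ Z² = −E_n n²/E_R = 870 × 1² / 13.6 ≈ 63.97
Z = 8

8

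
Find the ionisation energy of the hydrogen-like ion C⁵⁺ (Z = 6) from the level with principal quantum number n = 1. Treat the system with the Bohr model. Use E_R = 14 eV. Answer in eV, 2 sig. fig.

500 eV

E_n = −E_R·Z²/n² = −14 × 6²/1² eV = -500 eV
Ionisation energy = −E_n = 500 eV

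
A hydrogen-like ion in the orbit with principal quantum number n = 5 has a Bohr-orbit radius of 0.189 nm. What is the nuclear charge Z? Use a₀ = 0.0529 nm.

r_n = n²a₀/Z ⇒ Z = n²a₀/r = 5² × 0.0529 / 0.189 ≈ 7.00
Z = 7

7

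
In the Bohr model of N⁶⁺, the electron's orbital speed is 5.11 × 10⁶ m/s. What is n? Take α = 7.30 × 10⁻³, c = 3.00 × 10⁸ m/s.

3

v_n = Zαc/n ⇒ n = Zαc/v = 7 × 0.00730 × 3.00 × 10⁸ / 5.11 × 10⁶ ≈ 3.00
n = 3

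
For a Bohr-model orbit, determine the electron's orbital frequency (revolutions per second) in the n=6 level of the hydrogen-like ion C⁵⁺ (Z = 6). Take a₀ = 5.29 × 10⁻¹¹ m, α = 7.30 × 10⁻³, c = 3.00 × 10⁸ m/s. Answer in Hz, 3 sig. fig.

r = n²a₀/Z = 3.17 × 10⁻¹⁰ m, v = Zαc/n = 2.19 × 10⁶ m/s
f = v/(2πr) = 1.10 × 10¹⁵ Hz

1.10 × 10¹⁵ Hz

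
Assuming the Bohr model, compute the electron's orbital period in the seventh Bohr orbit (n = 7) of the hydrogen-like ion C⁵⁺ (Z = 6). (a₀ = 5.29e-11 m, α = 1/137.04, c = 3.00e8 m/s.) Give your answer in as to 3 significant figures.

r = n²a₀/Z = 7²·5.29e-11/6 = 4.32e-10 m
v = Zαc/n = 6·0.00730·3.00e8/7 = 1.88e6 m/s
T = 2πr/v = 1.45e-15 s = 1450 as

1450 as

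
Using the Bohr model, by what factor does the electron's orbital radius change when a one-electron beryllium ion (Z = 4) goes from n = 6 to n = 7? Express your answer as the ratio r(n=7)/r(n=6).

49/36

r ∝ Z^-1 · n^2; with Z fixed, r ∝ n^2.
r(n=7)/r(n=6) = (7/6)^2 = 49/36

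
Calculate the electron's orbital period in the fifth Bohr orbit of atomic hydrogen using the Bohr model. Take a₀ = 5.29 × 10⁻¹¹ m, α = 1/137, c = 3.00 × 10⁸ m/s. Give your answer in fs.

r = n²a₀/Z = 5²·5.29 × 10⁻¹¹/1 = 1.32 × 10⁻⁹ m
v = Zαc/n = 1·0.00730·3.00 × 10⁸/5 = 4.38 × 10⁵ m/s
T = 2πr/v = 1.90 × 10⁻¹⁴ s = 19.0 fs

19.0 fs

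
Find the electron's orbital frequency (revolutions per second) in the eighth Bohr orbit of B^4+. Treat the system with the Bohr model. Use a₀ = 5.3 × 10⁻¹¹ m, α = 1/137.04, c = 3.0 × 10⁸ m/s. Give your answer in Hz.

3.2 × 10¹⁴ Hz

r = n²a₀/Z = 6.8 × 10⁻¹⁰ m, v = Zαc/n = 1.4 × 10⁶ m/s
f = v/(2πr) = 3.2 × 10¹⁴ Hz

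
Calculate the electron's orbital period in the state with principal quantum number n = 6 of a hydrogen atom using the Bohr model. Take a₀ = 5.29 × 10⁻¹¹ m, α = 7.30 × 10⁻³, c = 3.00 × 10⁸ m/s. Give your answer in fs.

r = n²a₀/Z = 6²·5.29 × 10⁻¹¹/1 = 1.90 × 10⁻⁹ m
v = Zαc/n = 1·0.00730·3.00 × 10⁸/6 = 3.65 × 10⁵ m/s
T = 2πr/v = 3.28 × 10⁻¹⁴ s = 32.8 fs

32.8 fs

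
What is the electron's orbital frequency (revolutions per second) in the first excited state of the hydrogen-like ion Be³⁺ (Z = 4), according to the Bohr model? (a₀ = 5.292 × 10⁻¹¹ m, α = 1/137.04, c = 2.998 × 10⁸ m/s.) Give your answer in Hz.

r = n²a₀/Z = 5.292 × 10⁻¹¹ m, v = Zαc/n = 4.375 × 10⁶ m/s
f = v/(2πr) = 1.316 × 10¹⁶ Hz

1.316 × 10¹⁶ Hz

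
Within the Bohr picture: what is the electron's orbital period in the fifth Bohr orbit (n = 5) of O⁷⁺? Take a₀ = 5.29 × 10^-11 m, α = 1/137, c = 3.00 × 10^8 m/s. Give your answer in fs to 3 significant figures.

0.296 fs

r = n²a₀/Z = 5²·5.29 × 10^-11/8 = 1.65 × 10^-10 m
v = Zαc/n = 8·0.00730·3.00 × 10^8/5 = 3.50 × 10^6 m/s
T = 2πr/v = 2.96 × 10^-16 s = 0.296 fs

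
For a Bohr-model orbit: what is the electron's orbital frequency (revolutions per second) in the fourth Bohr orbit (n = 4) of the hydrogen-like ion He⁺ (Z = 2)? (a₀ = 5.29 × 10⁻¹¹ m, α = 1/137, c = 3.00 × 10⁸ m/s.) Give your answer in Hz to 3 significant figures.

4.12 × 10¹⁴ Hz

r = n²a₀/Z = 4.23 × 10⁻¹⁰ m, v = Zαc/n = 1.09 × 10⁶ m/s
f = v/(2πr) = 4.12 × 10¹⁴ Hz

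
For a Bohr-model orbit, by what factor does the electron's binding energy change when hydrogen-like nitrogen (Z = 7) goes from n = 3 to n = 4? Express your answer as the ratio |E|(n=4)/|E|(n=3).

|E| ∝ Z^2 · n^-2; with Z fixed, |E| ∝ n^-2.
|E|(n=4)/|E|(n=3) = (4/3)^-2 = 9/16

9/16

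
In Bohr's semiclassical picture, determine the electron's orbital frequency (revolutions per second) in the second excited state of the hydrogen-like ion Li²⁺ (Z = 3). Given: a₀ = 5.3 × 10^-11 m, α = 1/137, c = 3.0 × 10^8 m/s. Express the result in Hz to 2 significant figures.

r = n²a₀/Z = 1.6 × 10^-10 m, v = Zαc/n = 2.2 × 10^6 m/s
f = v/(2πr) = 2.2 × 10^15 Hz

2.2 × 10^15 Hz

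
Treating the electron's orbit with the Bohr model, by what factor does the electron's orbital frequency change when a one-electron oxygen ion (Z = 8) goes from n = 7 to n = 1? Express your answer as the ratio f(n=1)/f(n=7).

343

f ∝ Z^2 · n^-3; with Z fixed, f ∝ n^-3.
f(n=1)/f(n=7) = (1/7)^-3 = 343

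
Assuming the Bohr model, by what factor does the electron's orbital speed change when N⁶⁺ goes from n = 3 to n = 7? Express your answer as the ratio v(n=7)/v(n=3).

3/7

v ∝ Z^1 · n^-1; with Z fixed, v ∝ n^-1.
v(n=7)/v(n=3) = (7/3)^-1 = 3/7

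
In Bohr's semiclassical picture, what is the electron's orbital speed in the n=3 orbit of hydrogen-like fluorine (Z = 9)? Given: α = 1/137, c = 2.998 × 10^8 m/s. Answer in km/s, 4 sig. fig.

6565 km/s

v_n = Zαc/n = 9 × 0.007299 × 2.998 × 10^8 / 3
    = 6565 km/s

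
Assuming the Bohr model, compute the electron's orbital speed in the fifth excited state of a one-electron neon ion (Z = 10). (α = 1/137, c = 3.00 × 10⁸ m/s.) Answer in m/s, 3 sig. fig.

v_n = Zαc/n = 10 × 0.00730 × 3.00 × 10⁸ / 6
    = 3.65 × 10⁶ m/s

3.65 × 10⁶ m/s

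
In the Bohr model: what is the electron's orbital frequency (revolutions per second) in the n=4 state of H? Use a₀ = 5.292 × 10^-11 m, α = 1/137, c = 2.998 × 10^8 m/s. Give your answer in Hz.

1.028 × 10^14 Hz

r = n²a₀/Z = 8.467 × 10^-10 m, v = Zαc/n = 5.471 × 10^5 m/s
f = v/(2πr) = 1.028 × 10^14 Hz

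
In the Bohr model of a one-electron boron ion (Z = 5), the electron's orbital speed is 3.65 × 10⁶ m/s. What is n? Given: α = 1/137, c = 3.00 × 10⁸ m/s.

v_n = Zαc/n ⇒ n = Zαc/v = 5 × 0.00730 × 3.00 × 10⁸ / 3.65 × 10⁶ ≈ 3.00
n = 3

3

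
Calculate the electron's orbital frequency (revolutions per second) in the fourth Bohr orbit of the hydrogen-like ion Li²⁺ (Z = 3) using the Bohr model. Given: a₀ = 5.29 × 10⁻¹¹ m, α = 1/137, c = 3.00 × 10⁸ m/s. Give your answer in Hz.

r = n²a₀/Z = 2.82 × 10⁻¹⁰ m, v = Zαc/n = 1.64 × 10⁶ m/s
f = v/(2πr) = 9.26 × 10¹⁴ Hz

9.26 × 10¹⁴ Hz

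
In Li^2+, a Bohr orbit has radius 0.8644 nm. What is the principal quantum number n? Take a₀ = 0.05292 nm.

7

r_n = n²a₀/Z ⇒ n² = rZ/a₀ = 0.8644 × 3 / 0.05292 ≈ 49.00
n = 7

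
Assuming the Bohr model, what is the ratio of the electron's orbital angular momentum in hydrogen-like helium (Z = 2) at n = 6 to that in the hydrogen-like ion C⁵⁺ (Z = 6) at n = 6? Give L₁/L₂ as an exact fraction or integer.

L = nℏ is independent of Z.
L₁/L₂ = n₁/n₂ = 6/6 = 1

1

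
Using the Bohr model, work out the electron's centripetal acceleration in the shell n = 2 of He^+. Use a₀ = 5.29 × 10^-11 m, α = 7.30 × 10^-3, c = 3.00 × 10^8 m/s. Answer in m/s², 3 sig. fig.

r = n²a₀/Z = 1.06 × 10^-10 m, v = Zαc/n = 2.19 × 10^6 m/s
a = v²/r = (2.19 × 10^6)² / 1.06 × 10^-10 = 4.53 × 10^22 m/s²

4.53 × 10^22 m/s²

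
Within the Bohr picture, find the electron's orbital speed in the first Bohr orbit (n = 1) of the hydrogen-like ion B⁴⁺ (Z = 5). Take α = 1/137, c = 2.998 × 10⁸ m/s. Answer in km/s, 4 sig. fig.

v_n = Zαc/n = 5 × 0.007299 × 2.998 × 10⁸ / 1
    = 1.094 × 10⁴ km/s

1.094 × 10⁴ km/s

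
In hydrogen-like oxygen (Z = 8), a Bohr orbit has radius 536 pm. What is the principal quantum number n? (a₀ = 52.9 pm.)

9

r_n = n²a₀/Z ⇒ n² = rZ/a₀ = 536 × 8 / 52.9 ≈ 81.06
n = 9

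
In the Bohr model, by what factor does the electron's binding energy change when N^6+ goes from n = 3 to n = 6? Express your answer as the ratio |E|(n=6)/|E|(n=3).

1/4

|E| ∝ Z^2 · n^-2; with Z fixed, |E| ∝ n^-2.
|E|(n=6)/|E|(n=3) = (6/3)^-2 = 1/4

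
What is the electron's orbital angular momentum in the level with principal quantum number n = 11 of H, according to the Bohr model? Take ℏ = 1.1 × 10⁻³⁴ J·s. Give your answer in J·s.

1.2 × 10⁻³³ J·s

L_n = nℏ = 11 × 1.1 × 10⁻³⁴ = 1.2 × 10⁻³³ J·s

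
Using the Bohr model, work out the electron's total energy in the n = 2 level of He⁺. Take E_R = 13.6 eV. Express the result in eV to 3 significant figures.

-13.6 eV

E_n = −E_R·Z²/n² = −13.6 × 2²/2² = -13.6 eV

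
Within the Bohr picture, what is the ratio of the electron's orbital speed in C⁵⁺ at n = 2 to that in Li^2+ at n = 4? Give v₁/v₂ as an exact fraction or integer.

v ∝ Z^1 · n^-1
v₁/v₂ = (6/3)^1 · (2/4)^-1 = 4

4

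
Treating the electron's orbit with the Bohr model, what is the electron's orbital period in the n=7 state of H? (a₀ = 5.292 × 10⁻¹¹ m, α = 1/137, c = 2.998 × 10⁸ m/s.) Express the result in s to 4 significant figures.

5.212 × 10⁻¹⁴ s

r = n²a₀/Z = 7²·5.292 × 10⁻¹¹/1 = 2.593 × 10⁻⁹ m
v = Zαc/n = 1·0.007299·2.998 × 10⁸/7 = 3.126 × 10⁵ m/s
T = 2πr/v = 5.212 × 10⁻¹⁴ s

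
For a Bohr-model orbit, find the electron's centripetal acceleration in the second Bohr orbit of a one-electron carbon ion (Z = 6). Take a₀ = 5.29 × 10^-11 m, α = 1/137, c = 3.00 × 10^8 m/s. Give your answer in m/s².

r = n²a₀/Z = 3.53 × 10^-11 m, v = Zαc/n = 6.57 × 10^6 m/s
a = v²/r = (6.57 × 10^6)² / 3.53 × 10^-11 = 1.22 × 10^24 m/s²

1.22 × 10^24 m/s²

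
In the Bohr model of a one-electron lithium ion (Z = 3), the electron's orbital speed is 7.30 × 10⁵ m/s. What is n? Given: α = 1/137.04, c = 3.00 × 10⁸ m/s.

9

v_n = Zαc/n ⇒ n = Zαc/v = 3 × 0.00730 × 3.00 × 10⁸ / 7.30 × 10⁵ ≈ 9.00
n = 9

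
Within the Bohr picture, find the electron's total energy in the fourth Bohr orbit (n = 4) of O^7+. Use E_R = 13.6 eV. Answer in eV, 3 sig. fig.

-54.4 eV

E_n = −E_R·Z²/n² = −13.6 × 8²/4² = -54.4 eV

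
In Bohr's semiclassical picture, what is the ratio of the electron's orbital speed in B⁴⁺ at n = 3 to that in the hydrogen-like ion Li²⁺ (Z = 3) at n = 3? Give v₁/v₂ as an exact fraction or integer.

5/3

v ∝ Z^1 · n^-1
v₁/v₂ = (5/3)^1 · (3/3)^-1 = 5/3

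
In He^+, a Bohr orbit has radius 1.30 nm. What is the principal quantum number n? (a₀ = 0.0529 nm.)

7

r_n = n²a₀/Z ⇒ n² = rZ/a₀ = 1.30 × 2 / 0.0529 ≈ 49.15
n = 7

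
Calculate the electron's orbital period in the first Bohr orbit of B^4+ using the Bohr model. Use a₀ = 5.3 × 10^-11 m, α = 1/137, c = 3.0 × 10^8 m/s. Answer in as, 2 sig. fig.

6.1 as

r = n²a₀/Z = 1²·5.3 × 10^-11/5 = 1.1 × 10^-11 m
v = Zαc/n = 5·0.0073·3.0 × 10^8/1 = 1.1 × 10^7 m/s
T = 2πr/v = 6.1 × 10^-18 s = 6.1 as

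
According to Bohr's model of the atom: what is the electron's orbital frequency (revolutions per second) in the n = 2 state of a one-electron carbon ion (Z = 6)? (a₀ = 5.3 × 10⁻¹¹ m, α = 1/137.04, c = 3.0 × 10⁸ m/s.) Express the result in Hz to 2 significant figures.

3.0 × 10¹⁶ Hz

r = n²a₀/Z = 3.5 × 10⁻¹¹ m, v = Zαc/n = 6.6 × 10⁶ m/s
f = v/(2πr) = 3.0 × 10¹⁶ Hz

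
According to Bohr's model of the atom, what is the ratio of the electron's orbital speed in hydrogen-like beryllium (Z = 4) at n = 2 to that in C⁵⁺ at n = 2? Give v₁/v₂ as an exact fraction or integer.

v ∝ Z^1 · n^-1
v₁/v₂ = (4/6)^1 · (2/2)^-1 = 2/3

2/3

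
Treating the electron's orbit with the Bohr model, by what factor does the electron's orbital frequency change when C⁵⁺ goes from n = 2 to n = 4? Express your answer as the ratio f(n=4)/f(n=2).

1/8

f ∝ Z^2 · n^-3; with Z fixed, f ∝ n^-3.
f(n=4)/f(n=2) = (4/2)^-3 = 1/8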